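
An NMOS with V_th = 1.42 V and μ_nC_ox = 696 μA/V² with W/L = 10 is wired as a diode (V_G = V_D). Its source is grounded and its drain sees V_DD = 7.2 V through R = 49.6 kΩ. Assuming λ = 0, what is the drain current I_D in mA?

With gate tied to drain, V_GS = V_DS ≥ V_GS − V_th, so the device is in saturation.
k_n = μ_nC_ox · (W/L) = 6.96 mA/V².
KCL at the drain: ½ k_n (V_GS − V_th)² = (V_DD − V_GS)/R.
Let x = V_GS − 1.42. Then 173 x² + x − 5.78 = 0, giving x = 0.18 V (positive root), so V_GS = 1.6 V.
I_D = (V_DD − V_GS)/R = (7.2 − 1.6) / 49.6 = 0.113 mA.

I_D = 0.113 mA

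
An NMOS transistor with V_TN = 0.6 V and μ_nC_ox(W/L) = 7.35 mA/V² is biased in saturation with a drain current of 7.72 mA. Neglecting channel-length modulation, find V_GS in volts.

In saturation I_D = ½ k_n (V_GS − V_TN)², so V_GS − V_TN = √(2 I_D / k_n) = √(2 × 7.72 / 7.35) = 1.45 V.
V_GS = 0.6 + 1.45 = 2.05 V.

V_GS = 2.05 V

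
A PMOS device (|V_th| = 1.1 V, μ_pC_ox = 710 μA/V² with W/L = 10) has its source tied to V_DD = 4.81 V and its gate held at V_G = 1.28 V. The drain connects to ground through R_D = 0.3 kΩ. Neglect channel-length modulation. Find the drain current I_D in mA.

I_D = 12.9 mA

V_SG = V_DD − V_G = 4.81 − 1.28 = 3.53 V, so V_ov = 3.53 − 1.1 = 2.43 V.
k_p = μ_pC_ox · (W/L) = 7.1 mA/V².
Assume saturation: I_D = ½ k_p V_ov² = 0.5 × 7.1 × 2.43² = 21 mA, giving V_SD = V_DD − I_D R_D = 4.81 − 21 × 0.3 = -1.48 V.
But -1.48 V < V_ov = 2.43 V, so the device is actually in triode.
In triode I_D = k_p[V_ov V_SD − ½ V_SD²] and I_D = (V_DD − V_SD)/R_D. Equating: 1.06 V_SD² − 6.176 V_SD + 4.81 = 0, giving V_SD = 0.927 V (the root below V_ov).
I_D = (4.81 − 0.927) / 0.3 = 12.9 mA.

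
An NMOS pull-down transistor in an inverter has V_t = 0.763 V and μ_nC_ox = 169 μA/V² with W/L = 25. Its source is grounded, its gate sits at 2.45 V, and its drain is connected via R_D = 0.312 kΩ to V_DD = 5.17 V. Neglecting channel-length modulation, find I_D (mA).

I_D = 6.01 mA

V_GS = V_G = 2.45 V, so V_ov = 2.45 − 0.763 = 1.69 V.
k_n = μ_nC_ox · (W/L) = 4.225 mA/V².
Assume saturation: I_D = ½ k_n V_ov² = 0.5 × 4.225 × 1.69² = 6.01 mA, giving V_DS = V_DD − I_D R_D = 5.17 − 6.01 × 0.312 = 3.29 V.
V_DS = 3.29 V ≥ V_ov = 1.69 V, confirming saturation.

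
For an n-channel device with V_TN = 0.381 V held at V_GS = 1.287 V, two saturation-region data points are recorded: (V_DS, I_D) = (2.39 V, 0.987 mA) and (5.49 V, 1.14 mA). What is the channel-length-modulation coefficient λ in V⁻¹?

λ = 0.0568 V⁻¹

With V_GS fixed, I_D ∝ (1 + λ V_DS) in saturation, so I_D2/I_D1 = (1 + λ V_DS2)/(1 + λ V_DS1).
1.14/0.987 = 1.155 = (1 + 5.49 λ)/(1 + 2.39 λ).
Solving: λ (I_D1 V_DS2 − I_D2 V_DS1) = I_D2 − I_D1, so λ = (1.14 − 0.987) / (0.987 × 5.49 − 1.14 × 2.39) = 0.153 / 2.69 = 0.0568 V⁻¹.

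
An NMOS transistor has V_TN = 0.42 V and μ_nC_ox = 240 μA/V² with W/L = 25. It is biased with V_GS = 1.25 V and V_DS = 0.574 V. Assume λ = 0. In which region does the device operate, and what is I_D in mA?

k_n = μ_nC_ox · (W/L) = 6 mA/V².
V_ov = V_GS − V_TN = 1.25 − 0.42 = 0.83 V.
Since V_DS = 0.574 V < V_ov = 0.83 V, the device is in the triode region.
I_D = k_n [V_ov · V_DS − ½ V_DS²] = 6 × [0.83 × 0.574 − 0.5 × 0.574²] = 1.87 mA.

Triode; I_D = 1.87 mA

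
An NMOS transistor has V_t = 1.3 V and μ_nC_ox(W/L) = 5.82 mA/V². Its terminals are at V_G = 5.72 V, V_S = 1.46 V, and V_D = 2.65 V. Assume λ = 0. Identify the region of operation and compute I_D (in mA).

V_GS = V_G − V_S = 5.72 − 1.46 = 4.26 V; V_DS = V_D − V_S = 2.65 − 1.46 = 1.19 V.
V_ov = V_GS − V_t = 4.26 − 1.3 = 2.96 V.
Since V_DS = 1.19 V < V_ov = 2.96 V, the device is in the triode region.
I_D = k_n [V_ov · V_DS − ½ V_DS²] = 5.82 × [2.96 × 1.19 − 0.5 × 1.19²] = 16.4 mA.

Triode; I_D = 16.4 mA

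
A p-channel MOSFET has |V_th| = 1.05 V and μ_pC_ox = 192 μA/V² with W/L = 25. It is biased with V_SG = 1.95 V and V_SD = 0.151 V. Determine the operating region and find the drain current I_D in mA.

Triode; I_D = 0.598 mA

k_p = μ_pC_ox · (W/L) = 4.8 mA/V².
V_ov = V_SG − |V_th| = 1.95 − 1.05 = 0.9 V.
Since V_SD = 0.151 V < V_ov = 0.9 V, the device is in the triode region.
I_D = k_p [V_ov · V_SD − ½ V_SD²] = 4.8 × [0.9 × 0.151 − 0.5 × 0.151²] = 0.598 mA.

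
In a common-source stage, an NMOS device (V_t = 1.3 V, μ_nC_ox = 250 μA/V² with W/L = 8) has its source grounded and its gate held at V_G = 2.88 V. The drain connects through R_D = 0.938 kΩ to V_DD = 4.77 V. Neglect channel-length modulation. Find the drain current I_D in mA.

V_GS = V_G = 2.88 V, so V_ov = 2.88 − 1.3 = 1.58 V.
k_n = μ_nC_ox · (W/L) = 2 mA/V².
Assume saturation: I_D = ½ k_n V_ov² = 0.5 × 2 × 1.58² = 2.5 mA, giving V_DS = V_DD − I_D R_D = 4.77 − 2.5 × 0.938 = 2.43 V.
V_DS = 2.43 V ≥ V_ov = 1.58 V, confirming saturation.

I_D = 2.50 mA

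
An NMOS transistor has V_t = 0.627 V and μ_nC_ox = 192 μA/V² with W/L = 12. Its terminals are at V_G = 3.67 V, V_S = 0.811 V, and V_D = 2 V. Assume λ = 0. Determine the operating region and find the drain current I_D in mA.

Triode; I_D = 4.49 mA

V_GS = V_G − V_S = 3.67 − 0.811 = 2.86 V; V_DS = V_D − V_S = 2 − 0.811 = 1.19 V.
k_n = μ_nC_ox · (W/L) = 2.304 mA/V².
V_ov = V_GS − V_t = 2.86 − 0.627 = 2.23 V.
Since V_DS = 1.19 V < V_ov = 2.23 V, the device is in the triode region.
I_D = k_n [V_ov · V_DS − ½ V_DS²] = 2.304 × [2.23 × 1.19 − 0.5 × 1.19²] = 4.49 mA.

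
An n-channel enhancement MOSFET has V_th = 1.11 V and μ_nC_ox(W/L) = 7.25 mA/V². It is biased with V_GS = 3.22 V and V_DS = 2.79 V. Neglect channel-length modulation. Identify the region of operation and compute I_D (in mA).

Saturation; I_D = 16.1 mA

V_ov = V_GS − V_th = 3.22 − 1.11 = 2.11 V.
Since V_DS = 2.79 V ≥ V_ov = 2.11 V, the device is in saturation.
I_D = ½ k_n V_ov² = 0.5 × 7.25 × 2.11² = 16.1 mA.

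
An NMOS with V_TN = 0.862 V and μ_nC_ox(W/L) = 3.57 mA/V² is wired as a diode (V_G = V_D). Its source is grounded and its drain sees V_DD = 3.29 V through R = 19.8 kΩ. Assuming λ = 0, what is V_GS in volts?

V_GS = 1.11 V

With gate tied to drain, V_GS = V_DS ≥ V_GS − V_TN, so the device is in saturation.
KCL at the drain: ½ k_n (V_GS − V_TN)² = (V_DD − V_GS)/R.
Let x = V_GS − 0.862. Then 35.3 x² + x − 2.428 = 0, giving x = 0.248 V (positive root), so V_GS = 1.11 V.
I_D = (V_DD − V_GS)/R = (3.29 − 1.11) / 19.8 = 0.11 mA.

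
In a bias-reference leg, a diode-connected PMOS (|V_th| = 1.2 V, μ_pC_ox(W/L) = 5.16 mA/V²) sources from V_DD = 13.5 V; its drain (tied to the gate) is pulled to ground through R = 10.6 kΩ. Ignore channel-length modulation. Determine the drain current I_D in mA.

With gate tied to drain, V_SG = V_SD ≥ V_SG − |V_th|, so the device is in saturation.
KCL at the drain: ½ k_p (V_SG − |V_th|)² = (V_DD − V_SG)/R.
Let x = V_SG − 1.2. Then 27.3 x² + x − 12.3 = 0, giving x = 0.653 V (positive root), so V_SG = 1.85 V.
I_D = (V_DD − V_SG)/R = (13.5 − 1.85) / 10.6 = 1.1 mA.

I_D = 1.10 mA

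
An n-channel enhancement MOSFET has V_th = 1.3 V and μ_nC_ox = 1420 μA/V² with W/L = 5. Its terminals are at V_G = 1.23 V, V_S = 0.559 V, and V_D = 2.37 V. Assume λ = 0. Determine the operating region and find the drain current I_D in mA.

Cutoff; I_D = 0 mA

V_GS = V_G − V_S = 1.23 − 0.559 = 0.671 V; V_DS = V_D − V_S = 2.37 − 0.559 = 1.81 V.
V_GS = 0.671 V < V_th = 1.3 V, so the transistor is in cutoff.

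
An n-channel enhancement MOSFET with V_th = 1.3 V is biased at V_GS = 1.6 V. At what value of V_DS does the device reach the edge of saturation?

The boundary between triode and saturation is V_DS = V_GS − V_th = V_ov.
V_ov = 1.6 − 1.3 = 0.3 V.

V_DS,sat = 0.300 V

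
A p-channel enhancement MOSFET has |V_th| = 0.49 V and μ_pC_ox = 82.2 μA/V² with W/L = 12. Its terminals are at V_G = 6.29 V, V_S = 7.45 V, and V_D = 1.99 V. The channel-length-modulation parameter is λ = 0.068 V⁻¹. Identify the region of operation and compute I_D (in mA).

V_SG = V_S − V_G = 7.45 − 6.29 = 1.16 V; V_SD = V_S − V_D = 7.45 − 1.99 = 5.46 V.
k_p = μ_pC_ox · (W/L) = 0.9864 mA/V².
V_ov = V_SG − |V_th| = 1.16 − 0.49 = 0.67 V.
Since V_SD = 5.46 V ≥ V_ov = 0.67 V, the device is in saturation.
I_D = ½ k_p V_ov² (1 + λ V_SD) = 0.5 × 0.9864 × 0.67² × (1 + 0.068 × 5.46) = 0.304 mA.

Saturation; I_D = 0.304 mA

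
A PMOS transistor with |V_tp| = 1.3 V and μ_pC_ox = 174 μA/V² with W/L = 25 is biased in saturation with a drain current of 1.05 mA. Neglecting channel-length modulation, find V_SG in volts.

k_p = μ_pC_ox · (W/L) = 4.35 mA/V².
In saturation I_D = ½ k_p (V_SG − |V_tp|)², so V_SG − |V_tp| = √(2 I_D / k_p) = √(2 × 1.05 / 4.35) = 0.695 V.
V_SG = 1.3 + 0.695 = 1.99 V.

V_SG = 1.99 V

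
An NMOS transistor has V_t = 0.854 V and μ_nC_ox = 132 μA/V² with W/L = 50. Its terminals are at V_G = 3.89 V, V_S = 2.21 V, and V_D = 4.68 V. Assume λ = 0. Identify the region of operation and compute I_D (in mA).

V_GS = V_G − V_S = 3.89 − 2.21 = 1.68 V; V_DS = V_D − V_S = 4.68 − 2.21 = 2.47 V.
k_n = μ_nC_ox · (W/L) = 6.6 mA/V².
V_ov = V_GS − V_t = 1.68 − 0.854 = 0.826 V.
Since V_DS = 2.47 V ≥ V_ov = 0.826 V, the device is in saturation.
I_D = ½ k_n V_ov² = 0.5 × 6.6 × 0.826² = 2.25 mA.

Saturation; I_D = 2.25 mA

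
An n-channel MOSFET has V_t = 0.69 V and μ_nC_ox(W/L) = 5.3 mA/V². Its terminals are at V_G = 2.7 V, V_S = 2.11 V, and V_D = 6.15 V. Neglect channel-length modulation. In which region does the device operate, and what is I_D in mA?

Cutoff; I_D = 0 mA

V_GS = V_G − V_S = 2.7 − 2.11 = 0.59 V; V_DS = V_D − V_S = 6.15 − 2.11 = 4.04 V.
V_GS = 0.59 V < V_t = 0.69 V, so the transistor is in cutoff.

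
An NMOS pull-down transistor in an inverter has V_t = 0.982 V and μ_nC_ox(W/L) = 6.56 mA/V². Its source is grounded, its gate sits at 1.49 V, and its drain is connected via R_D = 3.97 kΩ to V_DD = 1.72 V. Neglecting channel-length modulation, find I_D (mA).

I_D = 0.398 mA

V_GS = V_G = 1.49 V, so V_ov = 1.49 − 0.982 = 0.508 V.
Assume saturation: I_D = ½ k_n V_ov² = 0.5 × 6.56 × 0.508² = 0.846 mA, giving V_DS = V_DD − I_D R_D = 1.72 − 0.846 × 3.97 = -1.64 V.
But -1.64 V < V_ov = 0.508 V, so the device is actually in triode.
In triode I_D = k_n[V_ov V_DS − ½ V_DS²] and I_D = (V_DD − V_DS)/R_D. Equating: 13 V_DS² − 14.23 V_DS + 1.72 = 0, giving V_DS = 0.138 V (the root below V_ov).
I_D = (1.72 − 0.138) / 3.97 = 0.398 mA.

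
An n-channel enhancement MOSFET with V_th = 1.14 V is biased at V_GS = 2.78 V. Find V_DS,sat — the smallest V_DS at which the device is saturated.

V_DS,sat = 1.64 V

The boundary between triode and saturation is V_DS = V_GS − V_th = V_ov.
V_ov = 2.78 − 1.14 = 1.64 V.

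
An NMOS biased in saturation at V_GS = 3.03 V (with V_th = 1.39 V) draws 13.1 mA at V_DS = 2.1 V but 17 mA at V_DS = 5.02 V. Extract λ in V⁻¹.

λ = 0.130 V⁻¹

With V_GS fixed, I_D ∝ (1 + λ V_DS) in saturation, so I_D2/I_D1 = (1 + λ V_DS2)/(1 + λ V_DS1).
17/13.1 = 1.298 = (1 + 5.02 λ)/(1 + 2.1 λ).
Solving: λ (I_D1 V_DS2 − I_D2 V_DS1) = I_D2 − I_D1, so λ = (17 − 13.1) / (13.1 × 5.02 − 17 × 2.1) = 3.9 / 30.1 = 0.13 V⁻¹.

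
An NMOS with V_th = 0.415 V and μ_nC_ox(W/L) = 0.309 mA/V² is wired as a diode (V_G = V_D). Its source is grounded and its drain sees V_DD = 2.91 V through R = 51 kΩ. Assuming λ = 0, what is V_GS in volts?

With gate tied to drain, V_GS = V_DS ≥ V_GS − V_th, so the device is in saturation.
KCL at the drain: ½ k_n (V_GS − V_th)² = (V_DD − V_GS)/R.
Let x = V_GS − 0.415. Then 7.88 x² + x − 2.495 = 0, giving x = 0.503 V (positive root), so V_GS = 0.918 V.
I_D = (V_DD − V_GS)/R = (2.91 − 0.918) / 51 = 0.0391 mA.

V_GS = 0.918 V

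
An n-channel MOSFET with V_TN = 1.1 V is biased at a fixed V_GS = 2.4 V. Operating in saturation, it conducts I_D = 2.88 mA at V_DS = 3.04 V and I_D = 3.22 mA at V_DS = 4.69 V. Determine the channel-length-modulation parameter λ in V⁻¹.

With V_GS fixed, I_D ∝ (1 + λ V_DS) in saturation, so I_D2/I_D1 = (1 + λ V_DS2)/(1 + λ V_DS1).
3.22/2.88 = 1.118 = (1 + 4.69 λ)/(1 + 3.04 λ).
Solving: λ (I_D1 V_DS2 − I_D2 V_DS1) = I_D2 − I_D1, so λ = (3.22 − 2.88) / (2.88 × 4.69 − 3.22 × 3.04) = 0.34 / 3.72 = 0.0914 V⁻¹.

λ = 0.0914 V⁻¹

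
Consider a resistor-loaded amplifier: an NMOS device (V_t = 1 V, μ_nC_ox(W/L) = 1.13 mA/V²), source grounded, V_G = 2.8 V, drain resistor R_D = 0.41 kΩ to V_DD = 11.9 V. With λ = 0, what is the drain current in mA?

V_GS = V_G = 2.8 V, so V_ov = 2.8 − 1 = 1.8 V.
Assume saturation: I_D = ½ k_n V_ov² = 0.5 × 1.13 × 1.8² = 1.83 mA, giving V_DS = V_DD − I_D R_D = 11.9 − 1.83 × 0.41 = 11.1 V.
V_DS = 11.1 V ≥ V_ov = 1.8 V, confirming saturation.

I_D = 1.83 mA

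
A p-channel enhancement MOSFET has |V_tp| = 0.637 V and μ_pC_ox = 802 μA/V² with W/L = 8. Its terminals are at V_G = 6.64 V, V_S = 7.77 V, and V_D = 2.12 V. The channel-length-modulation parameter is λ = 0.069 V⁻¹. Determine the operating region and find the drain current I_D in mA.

V_SG = V_S − V_G = 7.77 − 6.64 = 1.13 V; V_SD = V_S − V_D = 7.77 − 2.12 = 5.65 V.
k_p = μ_pC_ox · (W/L) = 6.416 mA/V².
V_ov = V_SG − |V_tp| = 1.13 − 0.637 = 0.493 V.
Since V_SD = 5.65 V ≥ V_ov = 0.493 V, the device is in saturation.
I_D = ½ k_p V_ov² (1 + λ V_SD) = 0.5 × 6.416 × 0.493² × (1 + 0.069 × 5.65) = 1.08 mA.

Saturation; I_D = 1.08 mA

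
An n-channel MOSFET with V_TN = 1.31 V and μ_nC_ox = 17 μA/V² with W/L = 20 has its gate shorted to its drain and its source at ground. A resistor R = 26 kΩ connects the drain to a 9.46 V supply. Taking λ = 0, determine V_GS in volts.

With gate tied to drain, V_GS = V_DS ≥ V_GS − V_TN, so the device is in saturation.
k_n = μ_nC_ox · (W/L) = 0.34 mA/V².
KCL at the drain: ½ k_n (V_GS − V_TN)² = (V_DD − V_GS)/R.
Let x = V_GS − 1.31. Then 4.42 x² + x − 8.15 = 0, giving x = 1.25 V (positive root), so V_GS = 2.56 V.
I_D = (V_DD − V_GS)/R = (9.46 − 2.56) / 26 = 0.265 mA.

V_GS = 2.56 V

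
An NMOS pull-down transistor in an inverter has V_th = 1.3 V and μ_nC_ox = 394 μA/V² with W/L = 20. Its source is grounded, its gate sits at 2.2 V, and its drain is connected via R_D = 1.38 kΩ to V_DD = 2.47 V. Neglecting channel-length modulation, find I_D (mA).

V_GS = V_G = 2.2 V, so V_ov = 2.2 − 1.3 = 0.9 V.
k_n = μ_nC_ox · (W/L) = 7.88 mA/V².
Assume saturation: I_D = ½ k_n V_ov² = 0.5 × 7.88 × 0.9² = 3.19 mA, giving V_DS = V_DD − I_D R_D = 2.47 − 3.19 × 1.38 = -1.93 V.
But -1.93 V < V_ov = 0.9 V, so the device is actually in triode.
In triode I_D = k_n[V_ov V_DS − ½ V_DS²] and I_D = (V_DD − V_DS)/R_D. Equating: 5.44 V_DS² − 10.79 V_DS + 2.47 = 0, giving V_DS = 0.264 V (the root below V_ov).
I_D = (2.47 − 0.264) / 1.38 = 1.6 mA.

I_D = 1.60 mA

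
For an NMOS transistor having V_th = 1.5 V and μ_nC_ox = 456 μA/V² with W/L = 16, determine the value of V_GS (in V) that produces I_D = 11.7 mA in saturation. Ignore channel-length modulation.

V_GS = 3.29 V

k_n = μ_nC_ox · (W/L) = 7.296 mA/V².
In saturation I_D = ½ k_n (V_GS − V_th)², so V_GS − V_th = √(2 I_D / k_n) = √(2 × 11.7 / 7.296) = 1.79 V.
V_GS = 1.5 + 1.79 = 3.29 V.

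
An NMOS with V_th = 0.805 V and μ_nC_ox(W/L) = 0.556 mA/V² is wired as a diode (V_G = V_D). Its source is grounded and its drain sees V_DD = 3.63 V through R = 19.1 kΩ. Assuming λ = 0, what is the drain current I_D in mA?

With gate tied to drain, V_GS = V_DS ≥ V_GS − V_th, so the device is in saturation.
KCL at the drain: ½ k_n (V_GS − V_th)² = (V_DD − V_GS)/R.
Let x = V_GS − 0.805. Then 5.31 x² + x − 2.825 = 0, giving x = 0.641 V (positive root), so V_GS = 1.45 V.
I_D = (V_DD − V_GS)/R = (3.63 − 1.45) / 19.1 = 0.114 mA.

I_D = 0.114 mA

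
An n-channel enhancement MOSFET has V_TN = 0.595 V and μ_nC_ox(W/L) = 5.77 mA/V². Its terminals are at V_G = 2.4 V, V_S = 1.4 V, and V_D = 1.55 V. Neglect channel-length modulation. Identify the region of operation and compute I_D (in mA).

Triode; I_D = 0.286 mA

V_GS = V_G − V_S = 2.4 − 1.4 = 1 V; V_DS = V_D − V_S = 1.55 − 1.4 = 0.15 V.
V_ov = V_GS − V_TN = 1 − 0.595 = 0.405 V.
Since V_DS = 0.15 V < V_ov = 0.405 V, the device is in the triode region.
I_D = k_n [V_ov · V_DS − ½ V_DS²] = 5.77 × [0.405 × 0.15 − 0.5 × 0.15²] = 0.286 mA.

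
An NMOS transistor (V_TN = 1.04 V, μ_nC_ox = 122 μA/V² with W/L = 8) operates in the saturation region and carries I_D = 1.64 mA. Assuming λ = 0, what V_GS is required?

V_GS = 2.87 V

k_n = μ_nC_ox · (W/L) = 0.976 mA/V².
In saturation I_D = ½ k_n (V_GS − V_TN)², so V_GS − V_TN = √(2 I_D / k_n) = √(2 × 1.64 / 0.976) = 1.83 V.
V_GS = 1.04 + 1.83 = 2.87 V.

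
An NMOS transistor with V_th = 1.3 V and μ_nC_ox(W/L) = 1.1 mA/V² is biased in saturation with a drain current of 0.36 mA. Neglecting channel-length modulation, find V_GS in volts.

V_GS = 2.11 V

In saturation I_D = ½ k_n (V_GS − V_th)², so V_GS − V_th = √(2 I_D / k_n) = √(2 × 0.36 / 1.1) = 0.809 V.
V_GS = 1.3 + 0.809 = 2.11 V.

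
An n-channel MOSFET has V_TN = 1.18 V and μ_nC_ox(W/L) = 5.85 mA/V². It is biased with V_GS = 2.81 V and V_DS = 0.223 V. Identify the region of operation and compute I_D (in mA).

Triode; I_D = 1.98 mA

V_ov = V_GS − V_TN = 2.81 − 1.18 = 1.63 V.
Since V_DS = 0.223 V < V_ov = 1.63 V, the device is in the triode region.
I_D = k_n [V_ov · V_DS − ½ V_DS²] = 5.85 × [1.63 × 0.223 − 0.5 × 0.223²] = 1.98 mA.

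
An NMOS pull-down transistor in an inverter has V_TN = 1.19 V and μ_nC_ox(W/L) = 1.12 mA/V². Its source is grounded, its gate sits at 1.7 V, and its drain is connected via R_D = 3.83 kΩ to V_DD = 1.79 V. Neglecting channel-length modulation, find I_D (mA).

V_GS = V_G = 1.7 V, so V_ov = 1.7 − 1.19 = 0.51 V.
Assume saturation: I_D = ½ k_n V_ov² = 0.5 × 1.12 × 0.51² = 0.146 mA, giving V_DS = V_DD − I_D R_D = 1.79 − 0.146 × 3.83 = 1.23 V.
V_DS = 1.23 V ≥ V_ov = 0.51 V, confirming saturation.

I_D = 0.146 mA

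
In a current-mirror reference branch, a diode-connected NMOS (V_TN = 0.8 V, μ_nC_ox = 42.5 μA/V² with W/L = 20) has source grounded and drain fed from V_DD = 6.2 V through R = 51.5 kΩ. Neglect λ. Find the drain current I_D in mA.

With gate tied to drain, V_GS = V_DS ≥ V_GS − V_TN, so the device is in saturation.
k_n = μ_nC_ox · (W/L) = 0.85 mA/V².
KCL at the drain: ½ k_n (V_GS − V_TN)² = (V_DD − V_GS)/R.
Let x = V_GS − 0.8. Then 21.9 x² + x − 5.4 = 0, giving x = 0.474 V (positive root), so V_GS = 1.27 V.
I_D = (V_DD − V_GS)/R = (6.2 − 1.27) / 51.5 = 0.0956 mA.

I_D = 0.0956 mA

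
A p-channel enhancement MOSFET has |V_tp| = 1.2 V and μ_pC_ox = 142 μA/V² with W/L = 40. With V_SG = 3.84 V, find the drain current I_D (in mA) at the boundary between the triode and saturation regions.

At the boundary V_SD = V_ov = V_SG − |V_tp| = 3.84 − 1.2 = 2.64 V.
k_p = μ_pC_ox · (W/L) = 5.68 mA/V².
I_D = ½ k_p V_ov² = 0.5 × 5.68 × 2.64² = 19.8 mA.

I_D = 19.8 mA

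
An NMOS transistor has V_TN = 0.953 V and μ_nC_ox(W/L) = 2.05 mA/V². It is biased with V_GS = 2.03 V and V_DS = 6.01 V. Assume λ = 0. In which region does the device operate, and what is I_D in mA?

V_ov = V_GS − V_TN = 2.03 − 0.953 = 1.08 V.
Since V_DS = 6.01 V ≥ V_ov = 1.08 V, the device is in saturation.
I_D = ½ k_n V_ov² = 0.5 × 2.05 × 1.08² = 1.19 mA.

Saturation; I_D = 1.19 mA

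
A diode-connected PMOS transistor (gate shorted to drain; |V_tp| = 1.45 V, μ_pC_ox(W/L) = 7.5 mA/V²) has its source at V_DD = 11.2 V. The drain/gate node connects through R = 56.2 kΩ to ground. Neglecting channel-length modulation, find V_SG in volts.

With gate tied to drain, V_SG = V_SD ≥ V_SG − |V_tp|, so the device is in saturation.
KCL at the drain: ½ k_p (V_SG − |V_tp|)² = (V_DD − V_SG)/R.
Let x = V_SG − 1.45. Then 211 x² + x − 9.75 = 0, giving x = 0.213 V (positive root), so V_SG = 1.66 V.
I_D = (V_DD − V_SG)/R = (11.2 − 1.66) / 56.2 = 0.17 mA.

V_SG = 1.66 V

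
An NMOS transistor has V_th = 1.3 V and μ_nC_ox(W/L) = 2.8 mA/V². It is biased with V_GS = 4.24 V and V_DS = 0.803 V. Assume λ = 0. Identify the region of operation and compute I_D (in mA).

V_ov = V_GS − V_th = 4.24 − 1.3 = 2.94 V.
Since V_DS = 0.803 V < V_ov = 2.94 V, the device is in the triode region.
I_D = k_n [V_ov · V_DS − ½ V_DS²] = 2.8 × [2.94 × 0.803 − 0.5 × 0.803²] = 5.71 mA.

Triode; I_D = 5.71 mA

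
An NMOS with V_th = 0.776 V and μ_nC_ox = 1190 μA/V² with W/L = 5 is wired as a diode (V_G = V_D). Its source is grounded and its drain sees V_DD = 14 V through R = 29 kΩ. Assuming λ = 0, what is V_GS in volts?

V_GS = 1.16 V

With gate tied to drain, V_GS = V_DS ≥ V_GS − V_th, so the device is in saturation.
k_n = μ_nC_ox · (W/L) = 5.95 mA/V².
KCL at the drain: ½ k_n (V_GS − V_th)² = (V_DD − V_GS)/R.
Let x = V_GS − 0.776. Then 86.3 x² + x − 13.22 = 0, giving x = 0.386 V (positive root), so V_GS = 1.16 V.
I_D = (V_DD − V_GS)/R = (14 − 1.16) / 29 = 0.443 mA.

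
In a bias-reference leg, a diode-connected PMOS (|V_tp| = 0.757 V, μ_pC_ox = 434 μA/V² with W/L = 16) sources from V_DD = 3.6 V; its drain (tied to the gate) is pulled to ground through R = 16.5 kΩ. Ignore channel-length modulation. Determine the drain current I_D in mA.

With gate tied to drain, V_SG = V_SD ≥ V_SG − |V_tp|, so the device is in saturation.
k_p = μ_pC_ox · (W/L) = 6.944 mA/V².
KCL at the drain: ½ k_p (V_SG − |V_tp|)² = (V_DD − V_SG)/R.
Let x = V_SG − 0.757. Then 57.3 x² + x − 2.843 = 0, giving x = 0.214 V (positive root), so V_SG = 0.971 V.
I_D = (V_DD − V_SG)/R = (3.6 − 0.971) / 16.5 = 0.159 mA.

I_D = 0.159 mA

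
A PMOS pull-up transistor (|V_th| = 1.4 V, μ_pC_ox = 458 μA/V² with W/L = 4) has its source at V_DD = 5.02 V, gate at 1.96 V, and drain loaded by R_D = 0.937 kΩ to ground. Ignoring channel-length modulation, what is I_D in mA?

V_SG = V_DD − V_G = 5.02 − 1.96 = 3.06 V, so V_ov = 3.06 − 1.4 = 1.66 V.
k_p = μ_pC_ox · (W/L) = 1.832 mA/V².
Assume saturation: I_D = ½ k_p V_ov² = 0.5 × 1.832 × 1.66² = 2.52 mA, giving V_SD = V_DD − I_D R_D = 5.02 − 2.52 × 0.937 = 2.65 V.
V_SD = 2.65 V ≥ V_ov = 1.66 V, confirming saturation.

I_D = 2.52 mA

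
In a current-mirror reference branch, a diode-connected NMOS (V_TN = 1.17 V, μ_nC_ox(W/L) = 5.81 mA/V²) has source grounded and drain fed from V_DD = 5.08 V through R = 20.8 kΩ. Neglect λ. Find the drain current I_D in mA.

I_D = 0.176 mA

With gate tied to drain, V_GS = V_DS ≥ V_GS − V_TN, so the device is in saturation.
KCL at the drain: ½ k_n (V_GS − V_TN)² = (V_DD − V_GS)/R.
Let x = V_GS − 1.17. Then 60.4 x² + x − 3.91 = 0, giving x = 0.246 V (positive root), so V_GS = 1.42 V.
I_D = (V_DD − V_GS)/R = (5.08 − 1.42) / 20.8 = 0.176 mA.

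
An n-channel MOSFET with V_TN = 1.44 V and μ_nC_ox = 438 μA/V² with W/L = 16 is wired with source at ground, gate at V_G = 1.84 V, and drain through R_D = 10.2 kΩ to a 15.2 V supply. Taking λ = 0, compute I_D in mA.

V_GS = V_G = 1.84 V, so V_ov = 1.84 − 1.44 = 0.4 V.
k_n = μ_nC_ox · (W/L) = 7.008 mA/V².
Assume saturation: I_D = ½ k_n V_ov² = 0.5 × 7.008 × 0.4² = 0.561 mA, giving V_DS = V_DD − I_D R_D = 15.2 − 0.561 × 10.2 = 9.48 V.
V_DS = 9.48 V ≥ V_ov = 0.4 V, confirming saturation.

I_D = 0.561 mA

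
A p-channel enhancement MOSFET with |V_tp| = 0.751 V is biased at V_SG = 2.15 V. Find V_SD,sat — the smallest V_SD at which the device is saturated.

The boundary between triode and saturation is V_SD = V_SG − |V_tp| = V_ov.
V_ov = 2.15 − 0.751 = 1.4 V.

V_SD,sat = 1.40 V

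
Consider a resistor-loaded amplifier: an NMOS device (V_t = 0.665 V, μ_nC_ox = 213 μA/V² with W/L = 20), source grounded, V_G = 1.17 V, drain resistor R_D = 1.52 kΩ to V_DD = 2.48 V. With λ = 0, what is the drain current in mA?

V_GS = V_G = 1.17 V, so V_ov = 1.17 − 0.665 = 0.505 V.
k_n = μ_nC_ox · (W/L) = 4.26 mA/V².
Assume saturation: I_D = ½ k_n V_ov² = 0.5 × 4.26 × 0.505² = 0.543 mA, giving V_DS = V_DD − I_D R_D = 2.48 − 0.543 × 1.52 = 1.65 V.
V_DS = 1.65 V ≥ V_ov = 0.505 V, confirming saturation.

I_D = 0.543 mA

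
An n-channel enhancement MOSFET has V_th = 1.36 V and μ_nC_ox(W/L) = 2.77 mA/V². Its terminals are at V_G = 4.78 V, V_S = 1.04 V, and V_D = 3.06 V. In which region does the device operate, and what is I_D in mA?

V_GS = V_G − V_S = 4.78 − 1.04 = 3.74 V; V_DS = V_D − V_S = 3.06 − 1.04 = 2.02 V.
V_ov = V_GS − V_th = 3.74 − 1.36 = 2.38 V.
Since V_DS = 2.02 V < V_ov = 2.38 V, the device is in the triode region.
I_D = k_n [V_ov · V_DS − ½ V_DS²] = 2.77 × [2.38 × 2.02 − 0.5 × 2.02²] = 7.67 mA.

Triode; I_D = 7.67 mA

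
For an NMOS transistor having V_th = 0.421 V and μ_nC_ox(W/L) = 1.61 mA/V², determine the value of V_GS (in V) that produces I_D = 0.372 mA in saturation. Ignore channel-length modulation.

V_GS = 1.10 V

In saturation I_D = ½ k_n (V_GS − V_th)², so V_GS − V_th = √(2 I_D / k_n) = √(2 × 0.372 / 1.61) = 0.68 V.
V_GS = 0.421 + 0.68 = 1.1 V.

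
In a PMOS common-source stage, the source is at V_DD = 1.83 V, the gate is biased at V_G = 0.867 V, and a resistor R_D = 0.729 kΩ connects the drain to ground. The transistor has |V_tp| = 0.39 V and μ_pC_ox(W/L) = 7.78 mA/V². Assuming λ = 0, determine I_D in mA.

I_D = 1.28 mA

V_SG = V_DD − V_G = 1.83 − 0.867 = 0.963 V, so V_ov = 0.963 − 0.39 = 0.573 V.
Assume saturation: I_D = ½ k_p V_ov² = 0.5 × 7.78 × 0.573² = 1.28 mA, giving V_SD = V_DD − I_D R_D = 1.83 − 1.28 × 0.729 = 0.899 V.
V_SD = 0.899 V ≥ V_ov = 0.573 V, confirming saturation.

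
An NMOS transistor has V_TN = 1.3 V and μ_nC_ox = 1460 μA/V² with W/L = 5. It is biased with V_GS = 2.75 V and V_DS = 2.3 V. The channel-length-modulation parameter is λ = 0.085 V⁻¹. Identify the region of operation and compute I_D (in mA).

k_n = μ_nC_ox · (W/L) = 7.3 mA/V².
V_ov = V_GS − V_TN = 2.75 − 1.3 = 1.45 V.
Since V_DS = 2.3 V ≥ V_ov = 1.45 V, the device is in saturation.
I_D = ½ k_n V_ov² (1 + λ V_DS) = 0.5 × 7.3 × 1.45² × (1 + 0.085 × 2.3) = 9.17 mA.

Saturation; I_D = 9.17 mA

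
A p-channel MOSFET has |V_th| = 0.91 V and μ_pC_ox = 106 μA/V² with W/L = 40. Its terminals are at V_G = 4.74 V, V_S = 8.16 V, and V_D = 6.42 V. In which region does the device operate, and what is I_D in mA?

Triode; I_D = 12.1 mA

V_SG = V_S − V_G = 8.16 − 4.74 = 3.42 V; V_SD = V_S − V_D = 8.16 − 6.42 = 1.74 V.
k_p = μ_pC_ox · (W/L) = 4.24 mA/V².
V_ov = V_SG − |V_th| = 3.42 − 0.91 = 2.51 V.
Since V_SD = 1.74 V < V_ov = 2.51 V, the device is in the triode region.
I_D = k_p [V_ov · V_SD − ½ V_SD²] = 4.24 × [2.51 × 1.74 − 0.5 × 1.74²] = 12.1 mA.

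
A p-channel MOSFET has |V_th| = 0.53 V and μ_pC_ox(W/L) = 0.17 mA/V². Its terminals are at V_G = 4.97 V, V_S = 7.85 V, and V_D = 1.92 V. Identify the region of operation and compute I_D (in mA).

Saturation; I_D = 0.469 mA

V_SG = V_S − V_G = 7.85 − 4.97 = 2.88 V; V_SD = V_S − V_D = 7.85 − 1.92 = 5.93 V.
V_ov = V_SG − |V_th| = 2.88 − 0.53 = 2.35 V.
Since V_SD = 5.93 V ≥ V_ov = 2.35 V, the device is in saturation.
I_D = ½ k_p V_ov² = 0.5 × 0.17 × 2.35² = 0.469 mA.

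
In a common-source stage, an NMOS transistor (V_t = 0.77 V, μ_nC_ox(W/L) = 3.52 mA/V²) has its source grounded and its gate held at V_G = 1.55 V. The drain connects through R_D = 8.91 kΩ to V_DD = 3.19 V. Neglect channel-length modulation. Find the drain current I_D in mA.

I_D = 0.343 mA

V_GS = V_G = 1.55 V, so V_ov = 1.55 − 0.77 = 0.78 V.
Assume saturation: I_D = ½ k_n V_ov² = 0.5 × 3.52 × 0.78² = 1.07 mA, giving V_DS = V_DD − I_D R_D = 3.19 − 1.07 × 8.91 = -6.35 V.
But -6.35 V < V_ov = 0.78 V, so the device is actually in triode.
In triode I_D = k_n[V_ov V_DS − ½ V_DS²] and I_D = (V_DD − V_DS)/R_D. Equating: 15.7 V_DS² − 25.46 V_DS + 3.19 = 0, giving V_DS = 0.137 V (the root below V_ov).
I_D = (3.19 − 0.137) / 8.91 = 0.343 mA.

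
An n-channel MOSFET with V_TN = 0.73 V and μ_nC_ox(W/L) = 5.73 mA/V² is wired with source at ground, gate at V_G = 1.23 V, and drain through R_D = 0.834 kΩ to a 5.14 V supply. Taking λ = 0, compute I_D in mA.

I_D = 0.716 mA

V_GS = V_G = 1.23 V, so V_ov = 1.23 − 0.73 = 0.5 V.
Assume saturation: I_D = ½ k_n V_ov² = 0.5 × 5.73 × 0.5² = 0.716 mA, giving V_DS = V_DD − I_D R_D = 5.14 − 0.716 × 0.834 = 4.54 V.
V_DS = 4.54 V ≥ V_ov = 0.5 V, confirming saturation.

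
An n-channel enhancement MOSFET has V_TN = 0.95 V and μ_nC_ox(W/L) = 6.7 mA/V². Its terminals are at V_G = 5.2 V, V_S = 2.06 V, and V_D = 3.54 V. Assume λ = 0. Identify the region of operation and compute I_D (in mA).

Triode; I_D = 14.4 mA

V_GS = V_G − V_S = 5.2 − 2.06 = 3.14 V; V_DS = V_D − V_S = 3.54 − 2.06 = 1.48 V.
V_ov = V_GS − V_TN = 3.14 − 0.95 = 2.19 V.
Since V_DS = 1.48 V < V_ov = 2.19 V, the device is in the triode region.
I_D = k_n [V_ov · V_DS − ½ V_DS²] = 6.7 × [2.19 × 1.48 − 0.5 × 1.48²] = 14.4 mA.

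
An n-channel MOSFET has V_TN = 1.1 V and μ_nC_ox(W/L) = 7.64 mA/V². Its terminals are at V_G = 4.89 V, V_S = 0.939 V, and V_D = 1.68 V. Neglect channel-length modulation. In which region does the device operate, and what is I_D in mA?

V_GS = V_G − V_S = 4.89 − 0.939 = 3.95 V; V_DS = V_D − V_S = 1.68 − 0.939 = 0.741 V.
V_ov = V_GS − V_TN = 3.95 − 1.1 = 2.85 V.
Since V_DS = 0.741 V < V_ov = 2.85 V, the device is in the triode region.
I_D = k_n [V_ov · V_DS − ½ V_DS²] = 7.64 × [2.85 × 0.741 − 0.5 × 0.741²] = 14 mA.

Triode; I_D = 14.0 mA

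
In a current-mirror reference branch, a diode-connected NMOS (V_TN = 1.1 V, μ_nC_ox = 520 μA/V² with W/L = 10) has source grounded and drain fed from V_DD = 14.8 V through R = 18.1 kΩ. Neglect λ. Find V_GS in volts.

V_GS = 1.63 V

With gate tied to drain, V_GS = V_DS ≥ V_GS − V_TN, so the device is in saturation.
k_n = μ_nC_ox · (W/L) = 5.2 mA/V².
KCL at the drain: ½ k_n (V_GS − V_TN)² = (V_DD − V_GS)/R.
Let x = V_GS − 1.1. Then 47.1 x² + x − 13.7 = 0, giving x = 0.529 V (positive root), so V_GS = 1.63 V.
I_D = (V_DD − V_GS)/R = (14.8 − 1.63) / 18.1 = 0.728 mA.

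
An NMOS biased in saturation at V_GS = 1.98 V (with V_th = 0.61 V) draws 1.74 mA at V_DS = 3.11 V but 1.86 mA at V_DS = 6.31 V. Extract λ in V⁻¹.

With V_GS fixed, I_D ∝ (1 + λ V_DS) in saturation, so I_D2/I_D1 = (1 + λ V_DS2)/(1 + λ V_DS1).
1.86/1.74 = 1.069 = (1 + 6.31 λ)/(1 + 3.11 λ).
Solving: λ (I_D1 V_DS2 − I_D2 V_DS1) = I_D2 − I_D1, so λ = (1.86 − 1.74) / (1.74 × 6.31 − 1.86 × 3.11) = 0.12 / 5.19 = 0.0231 V⁻¹.

λ = 0.0231 V⁻¹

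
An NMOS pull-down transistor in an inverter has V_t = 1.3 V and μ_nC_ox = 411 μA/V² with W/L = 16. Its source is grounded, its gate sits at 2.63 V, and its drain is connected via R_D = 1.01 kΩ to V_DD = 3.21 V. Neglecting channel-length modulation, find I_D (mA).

I_D = 2.81 mA

V_GS = V_G = 2.63 V, so V_ov = 2.63 − 1.3 = 1.33 V.
k_n = μ_nC_ox · (W/L) = 6.576 mA/V².
Assume saturation: I_D = ½ k_n V_ov² = 0.5 × 6.576 × 1.33² = 5.82 mA, giving V_DS = V_DD − I_D R_D = 3.21 − 5.82 × 1.01 = -2.66 V.
But -2.66 V < V_ov = 1.33 V, so the device is actually in triode.
In triode I_D = k_n[V_ov V_DS − ½ V_DS²] and I_D = (V_DD − V_DS)/R_D. Equating: 3.32 V_DS² − 9.834 V_DS + 3.21 = 0, giving V_DS = 0.374 V (the root below V_ov).
I_D = (3.21 − 0.374) / 1.01 = 2.81 mA.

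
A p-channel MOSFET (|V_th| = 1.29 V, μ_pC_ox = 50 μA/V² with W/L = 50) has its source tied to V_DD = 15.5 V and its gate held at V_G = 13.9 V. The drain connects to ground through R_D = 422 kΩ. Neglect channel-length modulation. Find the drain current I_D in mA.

I_D = 0.0366 mA

V_SG = V_DD − V_G = 15.5 − 13.9 = 1.6 V, so V_ov = 1.6 − 1.29 = 0.31 V.
k_p = μ_pC_ox · (W/L) = 2.5 mA/V².
Assume saturation: I_D = ½ k_p V_ov² = 0.5 × 2.5 × 0.31² = 0.12 mA, giving V_SD = V_DD − I_D R_D = 15.5 − 0.12 × 422 = -35.2 V.
But -35.2 V < V_ov = 0.31 V, so the device is actually in triode.
In triode I_D = k_p[V_ov V_SD − ½ V_SD²] and I_D = (V_DD − V_SD)/R_D. Equating: 528 V_SD² − 328 V_SD + 15.5 = 0, giving V_SD = 0.0515 V (the root below V_ov).
I_D = (15.5 − 0.0515) / 422 = 0.0366 mA.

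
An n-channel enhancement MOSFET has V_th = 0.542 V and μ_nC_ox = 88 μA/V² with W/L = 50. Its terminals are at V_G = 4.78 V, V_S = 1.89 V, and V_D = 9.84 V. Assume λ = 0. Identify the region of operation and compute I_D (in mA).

V_GS = V_G − V_S = 4.78 − 1.89 = 2.89 V; V_DS = V_D − V_S = 9.84 − 1.89 = 7.95 V.
k_n = μ_nC_ox · (W/L) = 4.4 mA/V².
V_ov = V_GS − V_th = 2.89 − 0.542 = 2.35 V.
Since V_DS = 7.95 V ≥ V_ov = 2.35 V, the device is in saturation.
I_D = ½ k_n V_ov² = 0.5 × 4.4 × 2.35² = 12.1 mA.

Saturation; I_D = 12.1 mA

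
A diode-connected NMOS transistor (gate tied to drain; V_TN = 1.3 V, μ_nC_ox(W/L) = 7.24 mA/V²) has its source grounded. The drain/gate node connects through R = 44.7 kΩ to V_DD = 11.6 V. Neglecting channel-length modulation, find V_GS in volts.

With gate tied to drain, V_GS = V_DS ≥ V_GS − V_TN, so the device is in saturation.
KCL at the drain: ½ k_n (V_GS − V_TN)² = (V_DD − V_GS)/R.
Let x = V_GS − 1.3. Then 162 x² + x − 10.3 = 0, giving x = 0.249 V (positive root), so V_GS = 1.55 V.
I_D = (V_DD − V_GS)/R = (11.6 − 1.55) / 44.7 = 0.225 mA.

V_GS = 1.55 V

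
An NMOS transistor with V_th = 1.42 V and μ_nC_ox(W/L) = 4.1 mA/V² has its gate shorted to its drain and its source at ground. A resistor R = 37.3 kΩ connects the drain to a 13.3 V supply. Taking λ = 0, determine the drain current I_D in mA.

I_D = 0.308 mA

With gate tied to drain, V_GS = V_DS ≥ V_GS − V_th, so the device is in saturation.
KCL at the drain: ½ k_n (V_GS − V_th)² = (V_DD − V_GS)/R.
Let x = V_GS − 1.42. Then 76.5 x² + x − 11.88 = 0, giving x = 0.388 V (positive root), so V_GS = 1.81 V.
I_D = (V_DD − V_GS)/R = (13.3 − 1.81) / 37.3 = 0.308 mA.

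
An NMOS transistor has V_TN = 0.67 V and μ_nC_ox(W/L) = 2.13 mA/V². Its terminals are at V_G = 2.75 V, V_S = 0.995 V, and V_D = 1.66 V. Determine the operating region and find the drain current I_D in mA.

V_GS = V_G − V_S = 2.75 − 0.995 = 1.75 V; V_DS = V_D − V_S = 1.66 − 0.995 = 0.665 V.
V_ov = V_GS − V_TN = 1.75 − 0.67 = 1.08 V.
Since V_DS = 0.665 V < V_ov = 1.08 V, the device is in the triode region.
I_D = k_n [V_ov · V_DS − ½ V_DS²] = 2.13 × [1.08 × 0.665 − 0.5 × 0.665²] = 1.07 mA.

Triode; I_D = 1.07 mA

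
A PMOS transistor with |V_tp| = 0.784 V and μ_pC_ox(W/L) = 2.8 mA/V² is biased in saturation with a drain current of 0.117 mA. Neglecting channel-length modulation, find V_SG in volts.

In saturation I_D = ½ k_p (V_SG − |V_tp|)², so V_SG − |V_tp| = √(2 I_D / k_p) = √(2 × 0.117 / 2.8) = 0.289 V.
V_SG = 0.784 + 0.289 = 1.07 V.

V_SG = 1.07 V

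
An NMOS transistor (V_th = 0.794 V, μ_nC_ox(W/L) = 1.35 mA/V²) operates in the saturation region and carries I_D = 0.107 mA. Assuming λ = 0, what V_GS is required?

In saturation I_D = ½ k_n (V_GS − V_th)², so V_GS − V_th = √(2 I_D / k_n) = √(2 × 0.107 / 1.35) = 0.398 V.
V_GS = 0.794 + 0.398 = 1.19 V.

V_GS = 1.19 V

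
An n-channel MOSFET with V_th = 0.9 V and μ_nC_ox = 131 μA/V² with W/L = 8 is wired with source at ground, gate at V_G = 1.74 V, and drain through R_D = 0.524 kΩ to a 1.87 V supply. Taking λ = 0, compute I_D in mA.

I_D = 0.370 mA

V_GS = V_G = 1.74 V, so V_ov = 1.74 − 0.9 = 0.84 V.
k_n = μ_nC_ox · (W/L) = 1.048 mA/V².
Assume saturation: I_D = ½ k_n V_ov² = 0.5 × 1.048 × 0.84² = 0.37 mA, giving V_DS = V_DD − I_D R_D = 1.87 − 0.37 × 0.524 = 1.68 V.
V_DS = 1.68 V ≥ V_ov = 0.84 V, confirming saturation.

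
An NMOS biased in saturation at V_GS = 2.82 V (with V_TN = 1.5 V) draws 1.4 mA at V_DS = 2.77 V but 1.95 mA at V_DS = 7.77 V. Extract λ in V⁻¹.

λ = 0.100 V⁻¹

With V_GS fixed, I_D ∝ (1 + λ V_DS) in saturation, so I_D2/I_D1 = (1 + λ V_DS2)/(1 + λ V_DS1).
1.95/1.4 = 1.393 = (1 + 7.77 λ)/(1 + 2.77 λ).
Solving: λ (I_D1 V_DS2 − I_D2 V_DS1) = I_D2 − I_D1, so λ = (1.95 − 1.4) / (1.4 × 7.77 − 1.95 × 2.77) = 0.55 / 5.48 = 0.1 V⁻¹.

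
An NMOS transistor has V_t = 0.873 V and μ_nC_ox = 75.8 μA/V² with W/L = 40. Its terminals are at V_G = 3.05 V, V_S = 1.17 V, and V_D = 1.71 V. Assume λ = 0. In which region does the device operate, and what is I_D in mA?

Triode; I_D = 1.21 mA

V_GS = V_G − V_S = 3.05 − 1.17 = 1.88 V; V_DS = V_D − V_S = 1.71 − 1.17 = 0.54 V.
k_n = μ_nC_ox · (W/L) = 3.032 mA/V².
V_ov = V_GS − V_t = 1.88 − 0.873 = 1.01 V.
Since V_DS = 0.54 V < V_ov = 1.01 V, the device is in the triode region.
I_D = k_n [V_ov · V_DS − ½ V_DS²] = 3.032 × [1.01 × 0.54 − 0.5 × 0.54²] = 1.21 mA.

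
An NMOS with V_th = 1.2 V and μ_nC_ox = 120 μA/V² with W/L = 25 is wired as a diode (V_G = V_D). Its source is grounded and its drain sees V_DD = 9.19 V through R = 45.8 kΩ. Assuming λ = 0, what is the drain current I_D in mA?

I_D = 0.167 mA

With gate tied to drain, V_GS = V_DS ≥ V_GS − V_th, so the device is in saturation.
k_n = μ_nC_ox · (W/L) = 3 mA/V².
KCL at the drain: ½ k_n (V_GS − V_th)² = (V_DD − V_GS)/R.
Let x = V_GS − 1.2. Then 68.7 x² + x − 7.99 = 0, giving x = 0.334 V (positive root), so V_GS = 1.53 V.
I_D = (V_DD − V_GS)/R = (9.19 − 1.53) / 45.8 = 0.167 mA.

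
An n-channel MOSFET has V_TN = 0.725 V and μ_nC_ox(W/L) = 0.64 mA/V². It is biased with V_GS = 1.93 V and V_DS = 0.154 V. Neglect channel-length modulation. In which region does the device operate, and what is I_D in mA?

V_ov = V_GS − V_TN = 1.93 − 0.725 = 1.21 V.
Since V_DS = 0.154 V < V_ov = 1.21 V, the device is in the triode region.
I_D = k_n [V_ov · V_DS − ½ V_DS²] = 0.64 × [1.21 × 0.154 − 0.5 × 0.154²] = 0.111 mA.

Triode; I_D = 0.111 mA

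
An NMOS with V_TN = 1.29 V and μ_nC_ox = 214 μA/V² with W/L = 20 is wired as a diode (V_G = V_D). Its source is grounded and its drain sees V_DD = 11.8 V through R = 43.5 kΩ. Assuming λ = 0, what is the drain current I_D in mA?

I_D = 0.234 mA

With gate tied to drain, V_GS = V_DS ≥ V_GS − V_TN, so the device is in saturation.
k_n = μ_nC_ox · (W/L) = 4.28 mA/V².
KCL at the drain: ½ k_n (V_GS − V_TN)² = (V_DD − V_GS)/R.
Let x = V_GS − 1.29. Then 93.1 x² + x − 10.51 = 0, giving x = 0.331 V (positive root), so V_GS = 1.62 V.
I_D = (V_DD − V_GS)/R = (11.8 − 1.62) / 43.5 = 0.234 mA.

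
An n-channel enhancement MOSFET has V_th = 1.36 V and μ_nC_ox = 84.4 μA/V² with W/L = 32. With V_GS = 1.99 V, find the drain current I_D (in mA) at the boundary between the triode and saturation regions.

I_D = 0.536 mA

At the boundary V_DS = V_ov = V_GS − V_th = 1.99 − 1.36 = 0.63 V.
k_n = μ_nC_ox · (W/L) = 2.701 mA/V².
I_D = ½ k_n V_ov² = 0.5 × 2.701 × 0.63² = 0.536 mA.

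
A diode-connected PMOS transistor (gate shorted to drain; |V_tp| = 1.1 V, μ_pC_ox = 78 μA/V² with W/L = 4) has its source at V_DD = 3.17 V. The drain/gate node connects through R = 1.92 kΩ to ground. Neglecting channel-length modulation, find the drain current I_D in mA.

I_D = 0.326 mA

With gate tied to drain, V_SG = V_SD ≥ V_SG − |V_tp|, so the device is in saturation.
k_p = μ_pC_ox · (W/L) = 0.312 mA/V².
KCL at the drain: ½ k_p (V_SG − |V_tp|)² = (V_DD − V_SG)/R.
Let x = V_SG − 1.1. Then 0.3 x² + x − 2.07 = 0, giving x = 1.44 V (positive root), so V_SG = 2.54 V.
I_D = (V_DD − V_SG)/R = (3.17 − 2.54) / 1.92 = 0.326 mA.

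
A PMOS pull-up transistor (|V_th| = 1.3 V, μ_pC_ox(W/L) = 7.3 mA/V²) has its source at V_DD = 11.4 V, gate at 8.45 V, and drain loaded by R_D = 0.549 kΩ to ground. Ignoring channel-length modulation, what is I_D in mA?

I_D = 9.94 mA

V_SG = V_DD − V_G = 11.4 − 8.45 = 2.95 V, so V_ov = 2.95 − 1.3 = 1.65 V.
Assume saturation: I_D = ½ k_p V_ov² = 0.5 × 7.3 × 1.65² = 9.94 mA, giving V_SD = V_DD − I_D R_D = 11.4 − 9.94 × 0.549 = 5.94 V.
V_SD = 5.94 V ≥ V_ov = 1.65 V, confirming saturation.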